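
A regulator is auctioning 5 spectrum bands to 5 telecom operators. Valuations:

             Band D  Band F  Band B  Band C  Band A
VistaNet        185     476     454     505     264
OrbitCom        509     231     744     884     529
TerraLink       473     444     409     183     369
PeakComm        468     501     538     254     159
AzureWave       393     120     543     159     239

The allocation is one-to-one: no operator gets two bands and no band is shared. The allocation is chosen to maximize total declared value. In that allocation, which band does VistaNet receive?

VistaNet receives Band F.

Optimal: VistaNet→Band F ($476M), OrbitCom→Band C ($884M), TerraLink→Band A ($369M), PeakComm→Band D ($468M), AzureWave→Band B ($543M) — total 476+884+369+468+543 = $2740M.
Column-greedy (each band in turn goes to its best remaining operator) gives $2427M, worse by 313.
Next-best assignment: VistaNet→Band A, OrbitCom→Band C, TerraLink→Band D, PeakComm→Band F, AzureWave→Band B = $2665M.
VistaNet's own top band is Band C ($505M), but forcing VistaNet→Band C and reassigning the rest optimally gives only $2551M — worse by 189.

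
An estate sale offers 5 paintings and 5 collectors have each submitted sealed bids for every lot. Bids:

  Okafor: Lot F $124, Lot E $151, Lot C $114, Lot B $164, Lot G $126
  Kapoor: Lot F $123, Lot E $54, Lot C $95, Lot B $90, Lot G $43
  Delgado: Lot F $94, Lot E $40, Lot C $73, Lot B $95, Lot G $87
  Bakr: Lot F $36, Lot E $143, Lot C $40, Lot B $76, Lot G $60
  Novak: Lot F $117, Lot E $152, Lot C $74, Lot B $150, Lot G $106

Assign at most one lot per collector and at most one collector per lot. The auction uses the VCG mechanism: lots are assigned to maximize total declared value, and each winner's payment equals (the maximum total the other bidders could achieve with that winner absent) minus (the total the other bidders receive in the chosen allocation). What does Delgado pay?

Delgado pays $12.

Efficient allocation: Okafor→Lot C ($114), Kapoor→Lot F ($123), Delgado→Lot G ($87), Bakr→Lot E ($143), Novak→Lot B ($150); total welfare W = $617.
Delgado receives Lot G at value $87, so the others get W − 87 = $530.
Without Delgado: best allocation of the remaining 4 bidders over all 5 lots is Okafor→Lot G ($126), Kapoor→Lot F ($123), Bakr→Lot E ($143), Novak→Lot B ($150), total $542.
VCG payment = (others' best without Delgado) − (others' welfare with Delgado) = 542 − 530 = $12.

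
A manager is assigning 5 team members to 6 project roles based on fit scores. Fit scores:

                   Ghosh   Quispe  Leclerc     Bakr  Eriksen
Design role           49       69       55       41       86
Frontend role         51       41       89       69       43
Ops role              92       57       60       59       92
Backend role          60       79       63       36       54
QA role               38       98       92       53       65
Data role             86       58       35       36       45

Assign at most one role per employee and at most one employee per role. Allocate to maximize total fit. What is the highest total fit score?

Optimal: Ghosh→Ops role (92 pts), Quispe→Backend role (79 pts), Leclerc→QA role (92 pts), Bakr→Frontend role (69 pts), Eriksen→Design role (86 pts) — total 92+79+92+69+86 = 418 pts.
Row-greedy (each employee in turn takes its best remaining role) gives 374 pts, worse by 44.
No other one-to-one assignment exceeds 418 pts.

Maximum total: 418 pts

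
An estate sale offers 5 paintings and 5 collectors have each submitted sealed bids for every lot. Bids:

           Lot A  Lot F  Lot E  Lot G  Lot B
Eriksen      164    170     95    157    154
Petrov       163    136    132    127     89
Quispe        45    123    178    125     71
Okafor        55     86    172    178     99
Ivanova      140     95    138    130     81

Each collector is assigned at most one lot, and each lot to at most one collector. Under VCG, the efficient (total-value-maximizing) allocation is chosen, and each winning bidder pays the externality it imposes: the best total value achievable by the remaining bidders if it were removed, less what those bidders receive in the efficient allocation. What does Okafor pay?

Okafor pays $33.

Efficient allocation: Eriksen→Lot B ($154), Petrov→Lot F ($136), Quispe→Lot E ($178), Okafor→Lot G ($178), Ivanova→Lot A ($140); total welfare W = $786.
Okafor receives Lot G at value $178, so the others get W − 178 = $608.
Without Okafor: best allocation of the remaining 4 bidders over all 5 lots is Eriksen→Lot F ($170), Petrov→Lot A ($163), Quispe→Lot E ($178), Ivanova→Lot G ($130), total $641.
VCG payment = (others' best without Okafor) − (others' welfare with Okafor) = 641 − 608 = $33.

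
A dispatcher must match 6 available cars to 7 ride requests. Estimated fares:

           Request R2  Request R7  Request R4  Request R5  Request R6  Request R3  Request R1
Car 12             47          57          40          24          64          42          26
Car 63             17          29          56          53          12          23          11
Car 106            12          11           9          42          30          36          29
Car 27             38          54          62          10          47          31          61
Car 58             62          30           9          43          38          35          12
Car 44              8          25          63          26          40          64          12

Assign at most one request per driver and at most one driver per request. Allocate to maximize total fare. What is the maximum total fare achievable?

Maximum total: $349

Treat this as an assignment problem: match each driver to one request.
Optimal: Car 12→Request R6 ($64), Car 63→Request R4 ($56), Car 106→Request R5 ($42), Car 27→Request R1 ($61), Car 58→Request R2 ($62), Car 44→Request R3 ($64) — total 64+56+42+61+62+64 = $349.
Max-entry greedy (repeatedly take the single best remaining cell) gives $334, worse by 15.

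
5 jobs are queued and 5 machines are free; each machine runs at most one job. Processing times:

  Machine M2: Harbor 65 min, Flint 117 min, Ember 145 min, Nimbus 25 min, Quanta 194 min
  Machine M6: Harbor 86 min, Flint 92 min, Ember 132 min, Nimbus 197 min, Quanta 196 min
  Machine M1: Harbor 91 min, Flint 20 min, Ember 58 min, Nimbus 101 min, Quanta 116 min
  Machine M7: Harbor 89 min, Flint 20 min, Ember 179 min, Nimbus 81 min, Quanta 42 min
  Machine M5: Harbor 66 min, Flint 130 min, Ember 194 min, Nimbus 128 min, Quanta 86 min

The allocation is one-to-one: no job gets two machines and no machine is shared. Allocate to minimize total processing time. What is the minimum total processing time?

This is the linear assignment problem.
Optimal: Harbor→Machine M6 (86 min), Flint→Machine M7 (20 min), Ember→Machine M1 (58 min), Nimbus→Machine M2 (25 min), Quanta→Machine M5 (86 min) — total 86+20+58+25+86 = 275 min.
Row-greedy (each job in turn takes its cheapest remaining machine) gives 384 min, worse by 109.
Next-best assignment: Harbor→Machine M5, Flint→Machine M6, Ember→Machine M1, Nimbus→Machine M2, Quanta→Machine M7 = 283 min.
Every other assignment is strictly worse.

Minimum total: 275 min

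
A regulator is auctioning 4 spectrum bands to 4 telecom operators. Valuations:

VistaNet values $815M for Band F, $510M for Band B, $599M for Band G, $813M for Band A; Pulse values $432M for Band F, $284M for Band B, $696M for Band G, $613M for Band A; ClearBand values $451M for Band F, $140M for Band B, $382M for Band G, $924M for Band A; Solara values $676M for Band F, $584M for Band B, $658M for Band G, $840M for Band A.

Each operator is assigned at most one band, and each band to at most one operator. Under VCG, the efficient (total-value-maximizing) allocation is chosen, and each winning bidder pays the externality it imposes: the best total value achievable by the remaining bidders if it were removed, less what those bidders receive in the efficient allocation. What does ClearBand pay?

ClearBand pays $256M.

Efficient allocation: VistaNet→Band F ($815M), Pulse→Band G ($696M), ClearBand→Band A ($924M), Solara→Band B ($584M); total welfare W = $3019M.
ClearBand receives Band A at value $924M, so the others get W − 924 = $2095M.
Without ClearBand: best allocation of the remaining 3 bidders over all 4 bands is VistaNet→Band F ($815M), Pulse→Band G ($696M), Solara→Band A ($840M), total $2351M.
VCG payment = (others' best without ClearBand) − (others' welfare with ClearBand) = 2351 − 2095 = $256M.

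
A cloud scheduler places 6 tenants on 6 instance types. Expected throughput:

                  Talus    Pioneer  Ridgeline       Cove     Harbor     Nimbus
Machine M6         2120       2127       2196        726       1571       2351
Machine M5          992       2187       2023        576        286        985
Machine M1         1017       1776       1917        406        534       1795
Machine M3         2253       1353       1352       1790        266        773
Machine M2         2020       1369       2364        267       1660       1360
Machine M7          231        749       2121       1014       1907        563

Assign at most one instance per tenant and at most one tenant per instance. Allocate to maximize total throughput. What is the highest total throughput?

Max total: 12172 ops/s

Optimal: Talus→Machine M2 (2020 ops/s), Pioneer→Machine M5 (2187 ops/s), Ridgeline→Machine M1 (1917 ops/s), Cove→Machine M3 (1790 ops/s), Harbor→Machine M7 (1907 ops/s), Nimbus→Machine M6 (2351 ops/s) — total 2020+2187+1917+1790+1907+2351 = 12172 ops/s.
Max-entry greedy (repeatedly take the single best remaining cell) gives 11468 ops/s, worse by 704.
Every other assignment is strictly worse.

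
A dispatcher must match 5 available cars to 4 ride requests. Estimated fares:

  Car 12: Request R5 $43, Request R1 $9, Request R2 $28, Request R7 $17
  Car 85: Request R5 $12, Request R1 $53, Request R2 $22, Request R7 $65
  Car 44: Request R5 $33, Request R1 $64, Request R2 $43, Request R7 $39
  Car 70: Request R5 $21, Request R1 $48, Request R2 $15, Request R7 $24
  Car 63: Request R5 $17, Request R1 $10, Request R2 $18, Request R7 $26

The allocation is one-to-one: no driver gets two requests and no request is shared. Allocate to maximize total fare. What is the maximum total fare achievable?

Optimal: Car 12→Request R5 ($43), Car 70→Request R1 ($48), Car 44→Request R2 ($43), Car 85→Request R7 ($65) — total 43+48+43+65 = $199.
Row-greedy (each driver in turn takes its best remaining request) gives $187, worse by 12.
Every other assignment is strictly worse.

Max total: $199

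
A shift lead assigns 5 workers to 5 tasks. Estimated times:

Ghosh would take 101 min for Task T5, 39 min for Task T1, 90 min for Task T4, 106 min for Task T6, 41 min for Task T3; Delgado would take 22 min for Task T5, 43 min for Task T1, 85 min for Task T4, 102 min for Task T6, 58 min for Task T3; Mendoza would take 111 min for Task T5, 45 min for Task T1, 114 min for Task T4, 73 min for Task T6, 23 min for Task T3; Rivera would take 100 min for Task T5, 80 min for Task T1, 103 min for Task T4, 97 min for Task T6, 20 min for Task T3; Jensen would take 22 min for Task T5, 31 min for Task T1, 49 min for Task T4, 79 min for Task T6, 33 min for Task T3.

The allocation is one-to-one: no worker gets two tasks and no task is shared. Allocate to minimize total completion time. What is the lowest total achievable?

Optimal: Ghosh→Task T1 (39 min), Delgado→Task T5 (22 min), Mendoza→Task T6 (73 min), Rivera→Task T3 (20 min), Jensen→Task T4 (49 min) — total 39+22+73+20+49 = 203 min.
Column-greedy (each task in turn goes to its cheapest remaining worker) gives 236 min, worse by 33.
Next-best assignment: Ghosh→Task T1, Delgado→Task T5, Mendoza→Task T3, Rivera→Task T6, Jensen→Task T4 = 230 min.

Min total: 203 min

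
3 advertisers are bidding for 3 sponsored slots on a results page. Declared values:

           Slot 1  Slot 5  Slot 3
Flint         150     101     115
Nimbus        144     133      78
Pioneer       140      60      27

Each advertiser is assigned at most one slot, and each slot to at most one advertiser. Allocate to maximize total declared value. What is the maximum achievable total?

Optimal: Flint→Slot 3 ($115), Nimbus→Slot 5 ($133), Pioneer→Slot 1 ($140) — total 115+133+140 = $388.
Column-greedy (each slot in turn goes to its best remaining advertiser) gives $310, worse by 78.

Max total: $388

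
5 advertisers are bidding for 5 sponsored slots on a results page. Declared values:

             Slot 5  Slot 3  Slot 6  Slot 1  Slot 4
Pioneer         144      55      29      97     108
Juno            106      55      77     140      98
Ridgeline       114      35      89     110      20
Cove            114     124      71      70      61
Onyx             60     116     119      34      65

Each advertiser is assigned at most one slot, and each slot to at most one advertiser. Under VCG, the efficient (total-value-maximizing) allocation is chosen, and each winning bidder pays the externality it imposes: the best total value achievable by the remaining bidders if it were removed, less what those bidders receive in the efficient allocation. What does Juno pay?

Juno pays $32.

Efficient allocation: Pioneer→Slot 4 ($108), Juno→Slot 1 ($140), Ridgeline→Slot 5 ($114), Cove→Slot 3 ($124), Onyx→Slot 6 ($119); total welfare W = $605.
Juno receives Slot 1 at value $140, so the others get W − 140 = $465.
Without Juno: best allocation of the remaining 4 bidders over all 5 slots is Pioneer→Slot 5 ($144), Ridgeline→Slot 1 ($110), Cove→Slot 3 ($124), Onyx→Slot 6 ($119), total $497.
VCG payment = (others' best without Juno) − (others' welfare with Juno) = 497 − 465 = $32.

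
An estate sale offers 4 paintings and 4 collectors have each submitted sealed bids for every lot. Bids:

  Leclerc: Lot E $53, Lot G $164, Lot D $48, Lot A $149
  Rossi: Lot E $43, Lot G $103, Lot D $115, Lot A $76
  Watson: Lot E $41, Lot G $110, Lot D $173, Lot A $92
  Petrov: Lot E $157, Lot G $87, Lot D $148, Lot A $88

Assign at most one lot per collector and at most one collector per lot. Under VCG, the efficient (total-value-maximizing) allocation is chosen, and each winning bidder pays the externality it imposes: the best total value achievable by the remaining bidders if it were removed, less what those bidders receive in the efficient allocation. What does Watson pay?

Watson pays $27.

Efficient allocation: Leclerc→Lot A ($149), Rossi→Lot G ($103), Watson→Lot D ($173), Petrov→Lot E ($157); total welfare W = $582.
Watson receives Lot D at value $173, so the others get W − 173 = $409.
Without Watson: best allocation of the remaining 3 bidders over all 4 lots is Leclerc→Lot G ($164), Rossi→Lot D ($115), Petrov→Lot E ($157), total $436.
VCG payment = (others' best without Watson) − (others' welfare with Watson) = 436 − 409 = $27.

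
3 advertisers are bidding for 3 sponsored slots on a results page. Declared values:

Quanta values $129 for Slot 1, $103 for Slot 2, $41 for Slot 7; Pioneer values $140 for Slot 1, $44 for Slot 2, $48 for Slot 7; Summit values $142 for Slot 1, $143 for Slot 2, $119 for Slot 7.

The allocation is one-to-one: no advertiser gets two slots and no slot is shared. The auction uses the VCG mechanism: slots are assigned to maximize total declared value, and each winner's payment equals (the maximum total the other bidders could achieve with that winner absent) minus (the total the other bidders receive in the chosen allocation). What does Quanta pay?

Efficient allocation: Quanta→Slot 2 ($103), Pioneer→Slot 1 ($140), Summit→Slot 7 ($119); total welfare W = $362.
Quanta receives Slot 2 at value $103, so the others get W − 103 = $259.
Without Quanta: best allocation of the remaining 2 bidders over all 3 slots is Pioneer→Slot 1 ($140), Summit→Slot 2 ($143), total $283.
VCG payment = (others' best without Quanta) − (others' welfare with Quanta) = 283 − 259 = $24.

Quanta pays $24.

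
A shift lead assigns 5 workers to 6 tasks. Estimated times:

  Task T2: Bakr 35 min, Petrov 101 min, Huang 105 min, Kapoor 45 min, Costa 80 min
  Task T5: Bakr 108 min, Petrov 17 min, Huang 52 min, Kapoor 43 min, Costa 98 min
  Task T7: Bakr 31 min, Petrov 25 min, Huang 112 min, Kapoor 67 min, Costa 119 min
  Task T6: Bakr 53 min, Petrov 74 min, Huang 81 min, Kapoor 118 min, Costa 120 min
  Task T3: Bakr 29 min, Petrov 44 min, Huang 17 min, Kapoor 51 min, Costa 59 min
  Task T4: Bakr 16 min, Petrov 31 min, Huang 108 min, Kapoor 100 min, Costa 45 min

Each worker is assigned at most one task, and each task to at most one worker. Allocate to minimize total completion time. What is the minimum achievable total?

Minimum total: 155 min

This is the linear assignment problem.
Optimal: Bakr→Task T7 (31 min), Petrov→Task T5 (17 min), Huang→Task T3 (17 min), Kapoor→Task T2 (45 min), Costa→Task T4 (45 min) — total 31+17+17+45+45 = 155 min.
Column-greedy (each task in turn goes to its cheapest remaining worker) gives 259 min, worse by 104.
Next-best assignment: Bakr→Task T2, Petrov→Task T7, Huang→Task T3, Kapoor→Task T5, Costa→Task T4 = 165 min.
No other one-to-one assignment undercuts 155 min.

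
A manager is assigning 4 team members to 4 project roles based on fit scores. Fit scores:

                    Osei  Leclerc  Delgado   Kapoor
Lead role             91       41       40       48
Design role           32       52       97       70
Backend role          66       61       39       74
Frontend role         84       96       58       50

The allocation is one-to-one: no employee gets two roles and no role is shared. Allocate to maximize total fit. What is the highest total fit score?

Maximum total: 358 pts

This is a one-to-one assignment (maximum-weight bipartite matching).
Optimal: Osei→Lead role (91 pts), Leclerc→Frontend role (96 pts), Delgado→Design role (97 pts), Kapoor→Backend role (74 pts) — total 91+96+97+74 = 358 pts.
Next-best assignment: Osei→Backend role, Leclerc→Frontend role, Delgado→Design role, Kapoor→Lead role = 307 pts.
Swapping Kapoor↔Delgado (Kapoor→Design role 70 pts, Delgado→Backend role 39 pts) loses 62.
No other one-to-one assignment exceeds 358 pts.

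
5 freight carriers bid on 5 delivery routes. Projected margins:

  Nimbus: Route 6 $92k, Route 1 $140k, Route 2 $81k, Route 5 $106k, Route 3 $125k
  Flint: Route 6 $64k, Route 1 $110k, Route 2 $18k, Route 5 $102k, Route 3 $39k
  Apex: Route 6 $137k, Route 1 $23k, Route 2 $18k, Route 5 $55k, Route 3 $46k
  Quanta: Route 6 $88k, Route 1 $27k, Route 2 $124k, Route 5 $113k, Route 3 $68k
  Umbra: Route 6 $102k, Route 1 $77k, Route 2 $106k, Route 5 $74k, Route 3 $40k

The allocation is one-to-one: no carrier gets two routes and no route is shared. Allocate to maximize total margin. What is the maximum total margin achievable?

Maximum total: $591k

Treat this as an assignment problem: match each carrier to one route.
Optimal: Nimbus→Route 3 ($125k), Flint→Route 1 ($110k), Apex→Route 6 ($137k), Quanta→Route 5 ($113k), Umbra→Route 2 ($106k) — total 125+110+137+113+106 = $591k.
Swapping Flint↔Quanta (Flint→Route 5 $102k, Quanta→Route 1 $27k) loses 94.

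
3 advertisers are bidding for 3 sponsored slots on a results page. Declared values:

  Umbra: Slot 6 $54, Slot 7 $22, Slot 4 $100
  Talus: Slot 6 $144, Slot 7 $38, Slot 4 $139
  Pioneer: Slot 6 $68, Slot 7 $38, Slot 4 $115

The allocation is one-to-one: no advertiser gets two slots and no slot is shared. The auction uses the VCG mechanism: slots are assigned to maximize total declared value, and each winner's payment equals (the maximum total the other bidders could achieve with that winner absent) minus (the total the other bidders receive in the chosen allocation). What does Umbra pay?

Efficient allocation: Umbra→Slot 4 ($100), Talus→Slot 6 ($144), Pioneer→Slot 7 ($38); total welfare W = $282.
Umbra receives Slot 4 at value $100, so the others get W − 100 = $182.
Without Umbra: best allocation of the remaining 2 bidders over all 3 slots is Talus→Slot 6 ($144), Pioneer→Slot 4 ($115), total $259.
VCG payment = (others' best without Umbra) − (others' welfare with Umbra) = 259 − 182 = $77.

Umbra pays $77.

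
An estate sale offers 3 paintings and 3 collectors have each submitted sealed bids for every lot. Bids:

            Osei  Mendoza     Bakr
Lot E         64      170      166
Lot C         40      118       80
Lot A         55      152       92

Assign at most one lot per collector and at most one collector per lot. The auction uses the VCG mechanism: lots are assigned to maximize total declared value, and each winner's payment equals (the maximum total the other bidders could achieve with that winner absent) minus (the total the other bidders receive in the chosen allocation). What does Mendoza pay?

Efficient allocation: Osei→Lot C ($40), Mendoza→Lot A ($152), Bakr→Lot E ($166); total welfare W = $358.
Mendoza receives Lot A at value $152, so the others get W − 152 = $206.
Without Mendoza: best allocation of the remaining 2 bidders over all 3 lots is Osei→Lot A ($55), Bakr→Lot E ($166), total $221.
VCG payment = (others' best without Mendoza) − (others' welfare with Mendoza) = 221 − 206 = $15.

Mendoza pays $15.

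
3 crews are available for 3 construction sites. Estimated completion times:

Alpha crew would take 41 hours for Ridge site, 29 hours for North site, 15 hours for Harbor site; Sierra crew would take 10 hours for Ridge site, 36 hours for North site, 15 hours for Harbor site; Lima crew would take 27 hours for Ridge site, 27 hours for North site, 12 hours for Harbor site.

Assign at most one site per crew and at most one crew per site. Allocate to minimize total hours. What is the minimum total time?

Min total: 51 hours

Optimal: Alpha crew→North site (29 hours), Sierra crew→Ridge site (10 hours), Lima crew→Harbor site (12 hours) — total 29+10+12 = 51 hours.
Column-greedy (each site in turn goes to its cheapest remaining crew) gives 52 hours, worse by 1.
Next-best assignment: Alpha crew→Harbor site, Sierra crew→Ridge site, Lima crew→North site = 52 hours.
Every other assignment is strictly worse.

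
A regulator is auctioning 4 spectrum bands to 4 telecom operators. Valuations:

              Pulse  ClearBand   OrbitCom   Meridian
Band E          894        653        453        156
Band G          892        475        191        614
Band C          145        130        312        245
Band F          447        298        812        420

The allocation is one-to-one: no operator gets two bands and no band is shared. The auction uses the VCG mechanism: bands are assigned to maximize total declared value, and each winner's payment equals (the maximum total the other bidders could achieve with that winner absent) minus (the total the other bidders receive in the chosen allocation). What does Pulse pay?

Pulse pays $369M.

Efficient allocation: Pulse→Band G ($892M), ClearBand→Band E ($653M), OrbitCom→Band F ($812M), Meridian→Band C ($245M); total welfare W = $2602M.
Pulse receives Band G at value $892M, so the others get W − 892 = $1710M.
Without Pulse: best allocation of the remaining 3 bidders over all 4 bands is ClearBand→Band E ($653M), OrbitCom→Band F ($812M), Meridian→Band G ($614M), total $2079M.
VCG payment = (others' best without Pulse) − (others' welfare with Pulse) = 2079 − 1710 = $369M.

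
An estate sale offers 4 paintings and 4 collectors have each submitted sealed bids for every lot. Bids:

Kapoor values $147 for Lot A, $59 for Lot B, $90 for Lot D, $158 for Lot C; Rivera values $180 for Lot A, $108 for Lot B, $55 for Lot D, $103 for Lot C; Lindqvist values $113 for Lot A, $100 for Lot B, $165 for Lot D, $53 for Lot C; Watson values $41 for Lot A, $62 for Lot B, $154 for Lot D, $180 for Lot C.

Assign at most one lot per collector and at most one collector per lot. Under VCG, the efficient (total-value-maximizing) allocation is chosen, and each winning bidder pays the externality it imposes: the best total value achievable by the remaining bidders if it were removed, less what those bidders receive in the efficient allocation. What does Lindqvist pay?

Efficient allocation: Kapoor→Lot A ($147), Rivera→Lot B ($108), Lindqvist→Lot D ($165), Watson→Lot C ($180); total welfare W = $600.
Lindqvist receives Lot D at value $165, so the others get W − 165 = $435.
Without Lindqvist: best allocation of the remaining 3 bidders over all 4 lots is Kapoor→Lot C ($158), Rivera→Lot A ($180), Watson→Lot D ($154), total $492.
VCG payment = (others' best without Lindqvist) − (others' welfare with Lindqvist) = 492 − 435 = $57.

Lindqvist pays $57.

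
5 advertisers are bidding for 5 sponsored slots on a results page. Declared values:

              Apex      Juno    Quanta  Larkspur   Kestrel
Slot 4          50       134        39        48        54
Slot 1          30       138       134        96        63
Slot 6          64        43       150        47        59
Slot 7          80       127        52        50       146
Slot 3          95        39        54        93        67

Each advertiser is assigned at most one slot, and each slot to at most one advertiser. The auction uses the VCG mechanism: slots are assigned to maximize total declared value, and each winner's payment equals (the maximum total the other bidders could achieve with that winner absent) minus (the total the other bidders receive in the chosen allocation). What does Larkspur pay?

Efficient allocation: Apex→Slot 3 ($95), Juno→Slot 4 ($134), Quanta→Slot 6 ($150), Larkspur→Slot 1 ($96), Kestrel→Slot 7 ($146); total welfare W = $621.
Larkspur receives Slot 1 at value $96, so the others get W − 96 = $525.
Without Larkspur: best allocation of the remaining 4 bidders over all 5 slots is Apex→Slot 3 ($95), Juno→Slot 1 ($138), Quanta→Slot 6 ($150), Kestrel→Slot 7 ($146), total $529.
VCG payment = (others' best without Larkspur) − (others' welfare with Larkspur) = 529 − 525 = $4.

Larkspur pays $4.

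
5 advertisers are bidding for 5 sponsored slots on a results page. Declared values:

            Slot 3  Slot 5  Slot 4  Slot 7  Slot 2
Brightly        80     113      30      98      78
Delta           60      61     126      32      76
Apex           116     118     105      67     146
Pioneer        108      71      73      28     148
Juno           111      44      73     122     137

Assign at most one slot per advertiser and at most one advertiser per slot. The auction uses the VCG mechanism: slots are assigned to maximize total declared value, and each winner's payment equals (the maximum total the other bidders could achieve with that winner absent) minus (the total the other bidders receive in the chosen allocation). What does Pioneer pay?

Pioneer pays $30.

Efficient allocation: Brightly→Slot 5 ($113), Delta→Slot 4 ($126), Apex→Slot 3 ($116), Pioneer→Slot 2 ($148), Juno→Slot 7 ($122); total welfare W = $625.
Pioneer receives Slot 2 at value $148, so the others get W − 148 = $477.
Without Pioneer: best allocation of the remaining 4 bidders over all 5 slots is Brightly→Slot 5 ($113), Delta→Slot 4 ($126), Apex→Slot 2 ($146), Juno→Slot 7 ($122), total $507.
VCG payment = (others' best without Pioneer) − (others' welfare with Pioneer) = 507 − 477 = $30.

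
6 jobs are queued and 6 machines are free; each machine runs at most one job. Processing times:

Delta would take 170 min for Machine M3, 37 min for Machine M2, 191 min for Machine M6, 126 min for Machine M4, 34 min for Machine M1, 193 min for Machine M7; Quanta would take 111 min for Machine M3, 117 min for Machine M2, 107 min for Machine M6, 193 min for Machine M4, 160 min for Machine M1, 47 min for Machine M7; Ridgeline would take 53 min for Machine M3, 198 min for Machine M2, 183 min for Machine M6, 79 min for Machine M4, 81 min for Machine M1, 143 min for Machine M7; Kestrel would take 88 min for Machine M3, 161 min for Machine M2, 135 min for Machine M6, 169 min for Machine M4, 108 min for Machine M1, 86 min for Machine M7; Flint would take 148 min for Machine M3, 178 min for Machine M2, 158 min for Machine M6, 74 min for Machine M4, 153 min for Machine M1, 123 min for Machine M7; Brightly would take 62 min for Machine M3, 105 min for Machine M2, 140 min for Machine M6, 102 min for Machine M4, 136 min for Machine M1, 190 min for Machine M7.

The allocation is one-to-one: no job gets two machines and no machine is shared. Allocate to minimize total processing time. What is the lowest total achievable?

Minimum total: 436 min

Optimal: Delta→Machine M2 (37 min), Quanta→Machine M7 (47 min), Ridgeline→Machine M1 (81 min), Kestrel→Machine M6 (135 min), Flint→Machine M4 (74 min), Brightly→Machine M3 (62 min) — total 37+47+81+135+74+62 = 436 min.
Min-entry greedy (repeatedly take the single cheapest remaining cell) gives 448 min, worse by 12.
Next-best assignment: Delta→Machine M2, Quanta→Machine M6, Ridgeline→Machine M1, Kestrel→Machine M7, Flint→Machine M4, Brightly→Machine M3 = 447 min.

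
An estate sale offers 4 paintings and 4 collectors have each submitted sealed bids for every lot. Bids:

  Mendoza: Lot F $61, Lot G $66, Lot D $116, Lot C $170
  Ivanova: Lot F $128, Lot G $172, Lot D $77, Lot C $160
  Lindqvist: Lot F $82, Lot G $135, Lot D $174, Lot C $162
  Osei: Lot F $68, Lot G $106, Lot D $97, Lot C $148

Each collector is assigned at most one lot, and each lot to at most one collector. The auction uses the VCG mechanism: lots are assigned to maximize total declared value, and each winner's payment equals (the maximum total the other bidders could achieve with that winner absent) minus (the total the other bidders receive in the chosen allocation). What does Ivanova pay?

Ivanova pays $38.

Efficient allocation: Mendoza→Lot C ($170), Ivanova→Lot G ($172), Lindqvist→Lot D ($174), Osei→Lot F ($68); total welfare W = $584.
Ivanova receives Lot G at value $172, so the others get W − 172 = $412.
Without Ivanova: best allocation of the remaining 3 bidders over all 4 lots is Mendoza→Lot C ($170), Lindqvist→Lot D ($174), Osei→Lot G ($106), total $450.
VCG payment = (others' best without Ivanova) − (others' welfare with Ivanova) = 450 − 412 = $38.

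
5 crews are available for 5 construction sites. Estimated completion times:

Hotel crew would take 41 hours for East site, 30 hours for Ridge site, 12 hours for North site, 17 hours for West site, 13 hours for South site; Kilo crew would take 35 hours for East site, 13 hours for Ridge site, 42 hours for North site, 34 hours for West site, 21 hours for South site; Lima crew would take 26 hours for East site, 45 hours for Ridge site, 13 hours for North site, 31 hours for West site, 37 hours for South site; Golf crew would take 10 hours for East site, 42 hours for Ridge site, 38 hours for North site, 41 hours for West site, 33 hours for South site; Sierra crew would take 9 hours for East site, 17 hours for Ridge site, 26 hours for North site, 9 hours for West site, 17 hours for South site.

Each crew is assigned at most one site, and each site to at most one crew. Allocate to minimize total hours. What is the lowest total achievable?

Minimum total: 58 hours

Optimal: Hotel crew→South site (13 hours), Kilo crew→Ridge site (13 hours), Lima crew→North site (13 hours), Golf crew→East site (10 hours), Sierra crew→West site (9 hours) — total 13+13+13+10+9 = 58 hours.
Column-greedy (each site in turn goes to its cheapest remaining crew) gives 98 hours, worse by 40.
Every other assignment is strictly worse.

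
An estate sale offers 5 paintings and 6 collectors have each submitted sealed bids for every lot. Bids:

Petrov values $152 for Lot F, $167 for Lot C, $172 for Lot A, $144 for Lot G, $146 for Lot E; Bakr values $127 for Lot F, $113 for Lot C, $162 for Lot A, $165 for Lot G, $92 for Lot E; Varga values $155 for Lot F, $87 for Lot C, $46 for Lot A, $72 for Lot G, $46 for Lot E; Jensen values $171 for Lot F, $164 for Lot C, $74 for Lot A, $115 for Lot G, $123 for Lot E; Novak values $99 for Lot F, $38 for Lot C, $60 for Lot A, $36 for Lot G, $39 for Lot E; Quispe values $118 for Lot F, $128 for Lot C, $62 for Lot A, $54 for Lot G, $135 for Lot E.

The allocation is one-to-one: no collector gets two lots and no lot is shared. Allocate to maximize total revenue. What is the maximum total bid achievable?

Optimal: Varga→Lot F ($155), Jensen→Lot C ($164), Petrov→Lot A ($172), Bakr→Lot G ($165), Quispe→Lot E ($135) — total 155+164+172+165+135 = $791.
Column-greedy (each lot in turn goes to its best remaining collector) gives $707, worse by 84.
Swapping Quispe↔Bakr (Quispe→Lot G $54, Bakr→Lot E $92) loses 154.

Maximum total: $791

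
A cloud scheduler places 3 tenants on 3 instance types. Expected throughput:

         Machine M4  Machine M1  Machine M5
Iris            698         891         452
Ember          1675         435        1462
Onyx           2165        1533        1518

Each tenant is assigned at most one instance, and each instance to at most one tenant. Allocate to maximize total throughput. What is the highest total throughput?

Optimal: Iris→Machine M1 (891 ops/s), Ember→Machine M5 (1462 ops/s), Onyx→Machine M4 (2165 ops/s) — total 891+1462+2165 = 4518 ops/s.
Row-greedy (each tenant in turn takes its best remaining instance) gives 4084 ops/s, worse by 434.
Swapping Ember↔Iris (Ember→Machine M1 435 ops/s, Iris→Machine M5 452 ops/s) loses 1466.
No other one-to-one assignment exceeds 4518 ops/s.

Max total: 4518 ops/s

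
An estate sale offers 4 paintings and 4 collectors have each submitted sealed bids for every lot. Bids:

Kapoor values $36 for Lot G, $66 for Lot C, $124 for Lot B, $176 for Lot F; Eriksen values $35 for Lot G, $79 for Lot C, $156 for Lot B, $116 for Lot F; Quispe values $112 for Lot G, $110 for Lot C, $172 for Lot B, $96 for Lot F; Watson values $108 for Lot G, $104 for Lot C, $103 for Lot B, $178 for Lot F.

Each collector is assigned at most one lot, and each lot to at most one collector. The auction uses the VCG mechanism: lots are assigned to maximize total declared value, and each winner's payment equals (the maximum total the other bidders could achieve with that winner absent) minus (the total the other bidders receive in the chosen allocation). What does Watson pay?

Watson pays $2.

Efficient allocation: Kapoor→Lot F ($176), Eriksen→Lot B ($156), Quispe→Lot C ($110), Watson→Lot G ($108); total welfare W = $550.
Watson receives Lot G at value $108, so the others get W − 108 = $442.
Without Watson: best allocation of the remaining 3 bidders over all 4 lots is Kapoor→Lot F ($176), Eriksen→Lot B ($156), Quispe→Lot G ($112), total $444.
VCG payment = (others' best without Watson) − (others' welfare with Watson) = 444 − 442 = $2.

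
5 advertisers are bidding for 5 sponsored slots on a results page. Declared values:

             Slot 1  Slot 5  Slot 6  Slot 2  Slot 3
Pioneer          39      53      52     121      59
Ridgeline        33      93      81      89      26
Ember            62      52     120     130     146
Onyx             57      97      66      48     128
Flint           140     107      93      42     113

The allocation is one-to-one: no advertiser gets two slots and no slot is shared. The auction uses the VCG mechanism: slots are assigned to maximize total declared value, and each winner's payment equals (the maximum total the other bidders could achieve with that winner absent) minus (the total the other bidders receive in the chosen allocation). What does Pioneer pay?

Pioneer pays $10.

Efficient allocation: Pioneer→Slot 2 ($121), Ridgeline→Slot 5 ($93), Ember→Slot 6 ($120), Onyx→Slot 3 ($128), Flint→Slot 1 ($140); total welfare W = $602.
Pioneer receives Slot 2 at value $121, so the others get W − 121 = $481.
Without Pioneer: best allocation of the remaining 4 bidders over all 5 slots is Ridgeline→Slot 5 ($93), Ember→Slot 2 ($130), Onyx→Slot 3 ($128), Flint→Slot 1 ($140), total $491.
VCG payment = (others' best without Pioneer) − (others' welfare with Pioneer) = 491 − 481 = $10.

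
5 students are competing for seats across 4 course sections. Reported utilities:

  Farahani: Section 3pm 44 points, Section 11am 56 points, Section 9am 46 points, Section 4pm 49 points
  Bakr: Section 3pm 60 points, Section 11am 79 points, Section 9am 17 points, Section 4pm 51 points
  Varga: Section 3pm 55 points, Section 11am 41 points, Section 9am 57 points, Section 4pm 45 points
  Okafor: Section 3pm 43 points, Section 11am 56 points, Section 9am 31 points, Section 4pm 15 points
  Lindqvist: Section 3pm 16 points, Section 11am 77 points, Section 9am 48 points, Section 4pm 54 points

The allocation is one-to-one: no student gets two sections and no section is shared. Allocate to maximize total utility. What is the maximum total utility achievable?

Max total: 243 points

Optimal: Bakr→Section 3pm (60 points), Lindqvist→Section 11am (77 points), Varga→Section 9am (57 points), Farahani→Section 4pm (49 points) — total 60+77+57+49 = 243 points.
Max-entry greedy (repeatedly take the single best remaining cell) gives 234 points, worse by 9.
Swapping Lindqvist↔Bakr (Lindqvist→Section 3pm 16 points, Bakr→Section 11am 79 points) loses 42.
Every other assignment is strictly worse.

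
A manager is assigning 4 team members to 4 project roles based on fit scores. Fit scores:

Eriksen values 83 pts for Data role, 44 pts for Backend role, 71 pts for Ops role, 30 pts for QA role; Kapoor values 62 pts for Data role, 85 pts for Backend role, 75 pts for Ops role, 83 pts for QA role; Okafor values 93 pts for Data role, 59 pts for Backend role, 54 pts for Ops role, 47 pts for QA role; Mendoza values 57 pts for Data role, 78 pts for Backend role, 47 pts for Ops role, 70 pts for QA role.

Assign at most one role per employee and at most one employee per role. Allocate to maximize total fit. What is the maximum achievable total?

Max total: 325 pts

Optimal: Eriksen→Ops role (71 pts), Kapoor→QA role (83 pts), Okafor→Data role (93 pts), Mendoza→Backend role (78 pts) — total 71+83+93+78 = 325 pts.
Column-greedy (each role in turn goes to its best remaining employee) gives 319 pts, worse by 6.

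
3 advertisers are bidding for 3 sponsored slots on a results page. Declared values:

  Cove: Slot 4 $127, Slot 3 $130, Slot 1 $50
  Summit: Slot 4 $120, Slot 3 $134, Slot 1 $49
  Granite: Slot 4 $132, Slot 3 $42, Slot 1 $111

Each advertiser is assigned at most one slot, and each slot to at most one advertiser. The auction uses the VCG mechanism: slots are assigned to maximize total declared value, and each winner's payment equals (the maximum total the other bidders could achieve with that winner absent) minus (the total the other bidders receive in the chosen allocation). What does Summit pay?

Summit pays $24.

Efficient allocation: Cove→Slot 4 ($127), Summit→Slot 3 ($134), Granite→Slot 1 ($111); total welfare W = $372.
Summit receives Slot 3 at value $134, so the others get W − 134 = $238.
Without Summit: best allocation of the remaining 2 bidders over all 3 slots is Cove→Slot 3 ($130), Granite→Slot 4 ($132), total $262.
VCG payment = (others' best without Summit) − (others' welfare with Summit) = 262 − 238 = $24.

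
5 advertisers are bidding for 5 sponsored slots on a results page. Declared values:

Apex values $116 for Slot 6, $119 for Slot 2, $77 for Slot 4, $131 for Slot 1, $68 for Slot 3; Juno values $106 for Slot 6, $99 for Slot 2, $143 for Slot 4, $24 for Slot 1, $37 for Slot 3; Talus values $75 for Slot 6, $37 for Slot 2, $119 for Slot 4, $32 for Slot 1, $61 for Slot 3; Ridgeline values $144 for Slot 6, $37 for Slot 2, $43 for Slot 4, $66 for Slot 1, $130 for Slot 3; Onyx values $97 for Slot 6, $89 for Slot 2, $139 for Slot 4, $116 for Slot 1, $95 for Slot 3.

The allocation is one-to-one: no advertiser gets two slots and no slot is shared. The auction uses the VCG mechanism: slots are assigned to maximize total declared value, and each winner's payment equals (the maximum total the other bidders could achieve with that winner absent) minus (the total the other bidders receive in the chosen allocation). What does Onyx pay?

Onyx pays $19.

Efficient allocation: Apex→Slot 2 ($119), Juno→Slot 6 ($106), Talus→Slot 4 ($119), Ridgeline→Slot 3 ($130), Onyx→Slot 1 ($116); total welfare W = $590.
Onyx receives Slot 1 at value $116, so the others get W − 116 = $474.
Without Onyx: best allocation of the remaining 4 bidders over all 5 slots is Apex→Slot 1 ($131), Juno→Slot 2 ($99), Talus→Slot 4 ($119), Ridgeline→Slot 6 ($144), total $493.
VCG payment = (others' best without Onyx) − (others' welfare with Onyx) = 493 − 474 = $19.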